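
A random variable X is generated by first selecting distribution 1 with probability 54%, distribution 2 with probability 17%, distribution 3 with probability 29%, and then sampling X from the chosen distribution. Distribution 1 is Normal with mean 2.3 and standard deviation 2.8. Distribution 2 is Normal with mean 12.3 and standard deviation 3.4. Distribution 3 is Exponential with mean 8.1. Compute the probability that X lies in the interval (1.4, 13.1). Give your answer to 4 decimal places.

0.6252

Conditional on each component, P(1.4 < X < 13.1): 1: 0.626; 2: 0.592337; 3: 0.642836.
By total probability, P(1.4 < X < 13.1) = 0.54·0.626 + 0.17·0.592337 + 0.29·0.642836 = 0.625159.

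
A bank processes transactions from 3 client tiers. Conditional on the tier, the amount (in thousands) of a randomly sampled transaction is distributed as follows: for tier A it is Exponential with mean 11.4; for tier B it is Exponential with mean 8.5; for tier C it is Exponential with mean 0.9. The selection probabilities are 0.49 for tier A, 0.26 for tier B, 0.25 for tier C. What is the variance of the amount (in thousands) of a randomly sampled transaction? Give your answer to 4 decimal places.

Per component, A: μ=11.4, E[X²]=259.92; B: μ=8.5, E[X²]=144.5; C: μ=0.9, E[X²]=1.62.
E[X] = 0.49·11.4 + 0.26·8.5 + 0.25·0.9 = 8.021.
E[X²] = 0.49·259.92 + 0.26·144.5 + 0.25·1.62 = 165.336.
Var(X) = E[X²] − (E[X])² = 165.336 − 64.3364 = 100.999.

100.9994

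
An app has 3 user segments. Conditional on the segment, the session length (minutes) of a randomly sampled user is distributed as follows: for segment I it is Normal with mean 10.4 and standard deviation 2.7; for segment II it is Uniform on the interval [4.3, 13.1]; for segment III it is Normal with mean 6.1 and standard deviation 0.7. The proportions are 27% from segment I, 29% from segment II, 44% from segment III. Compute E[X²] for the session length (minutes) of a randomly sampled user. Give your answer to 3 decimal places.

71.581

For each component E[X²] = Var + (mean)², giving I: 115.45; II: 82.1433; III: 37.7.
Overall E[X²] = 0.27·115.45 + 0.29·82.1433 + 0.44·37.7 = 71.5811.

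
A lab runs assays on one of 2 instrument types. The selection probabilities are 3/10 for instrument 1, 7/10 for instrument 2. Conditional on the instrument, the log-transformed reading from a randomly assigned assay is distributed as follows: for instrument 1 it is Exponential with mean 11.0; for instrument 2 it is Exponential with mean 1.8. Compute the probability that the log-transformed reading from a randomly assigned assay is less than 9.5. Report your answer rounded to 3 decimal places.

0.870

Conditional on each instrument, P(X < 9.5): 1: 0.578374; 2: 0.994896.
By total probability, P(X < 9.5) = 0.3·0.578374 + 0.7·0.994896 = 0.86994.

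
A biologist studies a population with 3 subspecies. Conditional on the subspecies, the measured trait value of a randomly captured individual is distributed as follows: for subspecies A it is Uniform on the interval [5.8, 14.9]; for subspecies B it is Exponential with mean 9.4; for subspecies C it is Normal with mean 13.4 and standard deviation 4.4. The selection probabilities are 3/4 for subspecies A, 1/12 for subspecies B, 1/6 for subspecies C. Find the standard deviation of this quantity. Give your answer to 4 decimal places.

4.1481

Per component, A: μ=10.35, E[X²]=114.023; B: μ=9.4, E[X²]=176.72; C: μ=13.4, E[X²]=198.92.
E[X] = 0.75·10.35 + 0.0833333·9.4 + 0.166667·13.4 = 10.7792.
E[X²] = 0.75·114.023 + 0.0833333·176.72 + 0.166667·198.92 = 133.398.
Var(X) = E[X²] − (E[X])² = 133.398 − 116.19 = 17.2071.
SD(X) = √17.2071 = 4.14814.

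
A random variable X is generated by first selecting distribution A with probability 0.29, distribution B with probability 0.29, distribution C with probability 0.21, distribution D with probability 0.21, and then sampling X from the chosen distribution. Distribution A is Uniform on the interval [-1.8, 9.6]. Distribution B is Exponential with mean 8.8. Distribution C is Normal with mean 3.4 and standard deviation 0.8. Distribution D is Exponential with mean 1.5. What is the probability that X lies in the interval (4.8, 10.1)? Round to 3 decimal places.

0.215

Conditional on each component, P(4.8 < X < 10.1): A: 0.421053; B: 0.262221; C: 0.0400592; D: 0.0395716.
By total probability, P(4.8 < X < 10.1) = 0.29·0.421053 + 0.29·0.262221 + 0.21·0.0400592 + 0.21·0.0395716 = 0.214872.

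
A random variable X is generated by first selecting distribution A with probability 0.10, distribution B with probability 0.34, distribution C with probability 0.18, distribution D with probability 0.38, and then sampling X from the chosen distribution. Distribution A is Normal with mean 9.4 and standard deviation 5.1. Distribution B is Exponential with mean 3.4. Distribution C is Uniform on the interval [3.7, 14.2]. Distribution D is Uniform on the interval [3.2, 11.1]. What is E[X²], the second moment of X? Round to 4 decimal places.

For each component E[X²] = Var + (mean)², giving A: 114.37; B: 23.12; C: 89.29; D: 56.3233.
Overall E[X²] = 0.1·114.37 + 0.34·23.12 + 0.18·89.29 + 0.38·56.3233 = 56.7729.

56.7729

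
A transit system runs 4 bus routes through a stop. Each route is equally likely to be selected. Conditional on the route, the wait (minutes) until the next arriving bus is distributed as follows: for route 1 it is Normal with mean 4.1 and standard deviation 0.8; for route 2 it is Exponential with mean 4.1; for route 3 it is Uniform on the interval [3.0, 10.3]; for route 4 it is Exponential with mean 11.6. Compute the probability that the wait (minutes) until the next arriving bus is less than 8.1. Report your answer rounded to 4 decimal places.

Conditional on each route, P(X < 8.1): 1: 1; 2: 0.861323; 3: 0.69863; 4: 0.502558.
By total probability, P(X < 8.1) = 0.25·1 + 0.25·0.861323 + 0.25·0.69863 + 0.25·0.502558 = 0.765628.

0.7656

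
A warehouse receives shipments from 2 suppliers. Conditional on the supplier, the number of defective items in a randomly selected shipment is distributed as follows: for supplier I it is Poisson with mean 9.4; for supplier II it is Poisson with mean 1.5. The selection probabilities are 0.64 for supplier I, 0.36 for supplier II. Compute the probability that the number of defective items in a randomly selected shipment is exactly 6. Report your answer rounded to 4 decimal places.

0.0520

Conditional on each supplier, P(X = 6): I: 0.0792623; II: 0.00352999.
By total probability, P(X = 6) = 0.64·0.0792623 + 0.36·0.00352999 = 0.0519986.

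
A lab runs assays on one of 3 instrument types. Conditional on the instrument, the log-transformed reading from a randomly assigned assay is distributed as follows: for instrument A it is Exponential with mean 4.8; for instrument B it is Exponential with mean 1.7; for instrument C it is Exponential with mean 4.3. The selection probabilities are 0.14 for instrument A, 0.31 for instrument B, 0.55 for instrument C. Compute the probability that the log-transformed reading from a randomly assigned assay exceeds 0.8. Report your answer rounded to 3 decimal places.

Conditional on each instrument, P(X > 0.8): A: 0.846482; B: 0.624635; C: 0.830235.
By total probability, P(X > 0.8) = 0.14·0.846482 + 0.31·0.624635 + 0.55·0.830235 = 0.768773.

0.769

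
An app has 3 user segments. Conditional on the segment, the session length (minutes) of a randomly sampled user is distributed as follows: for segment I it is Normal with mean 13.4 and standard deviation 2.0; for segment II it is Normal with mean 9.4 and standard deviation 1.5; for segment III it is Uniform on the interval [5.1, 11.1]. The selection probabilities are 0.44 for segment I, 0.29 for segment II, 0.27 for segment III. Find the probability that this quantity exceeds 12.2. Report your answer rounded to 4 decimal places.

0.3283

Conditional on each segment, P(X > 12.2): I: 0.725747; II: 0.0309741; III: 0.
By total probability, P(X > 12.2) = 0.44·0.725747 + 0.29·0.0309741 + 0.27·0 = 0.328311.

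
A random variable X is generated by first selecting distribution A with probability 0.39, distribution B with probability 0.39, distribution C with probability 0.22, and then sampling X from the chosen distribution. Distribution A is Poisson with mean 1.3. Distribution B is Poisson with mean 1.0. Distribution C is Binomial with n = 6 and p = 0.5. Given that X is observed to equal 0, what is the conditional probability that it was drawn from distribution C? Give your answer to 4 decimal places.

0.0136

Likelihoods P(X=0 | ·): A: 0.272532; B: 0.367879; C: 0.015625.
Posterior ∝ prior × likelihood. Numerator for C: 0.22·0.015625 = 0.0034375.
Normalizing constant: 0.39·0.272532 + 0.39·0.367879 + 0.22·0.015625 = 0.253198.
P(C | observation) = 0.0034375 / 0.253198 = 0.0135763.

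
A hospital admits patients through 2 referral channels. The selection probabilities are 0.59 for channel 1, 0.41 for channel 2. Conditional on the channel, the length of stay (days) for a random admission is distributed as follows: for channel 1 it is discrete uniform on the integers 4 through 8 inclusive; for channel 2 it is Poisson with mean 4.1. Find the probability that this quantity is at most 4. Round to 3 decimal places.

0.368

Conditional on each channel, P(X ≤ 4): 1: 0.2; 2: 0.609308.
By total probability, P(X ≤ 4) = 0.59·0.2 + 0.41·0.609308 = 0.367816.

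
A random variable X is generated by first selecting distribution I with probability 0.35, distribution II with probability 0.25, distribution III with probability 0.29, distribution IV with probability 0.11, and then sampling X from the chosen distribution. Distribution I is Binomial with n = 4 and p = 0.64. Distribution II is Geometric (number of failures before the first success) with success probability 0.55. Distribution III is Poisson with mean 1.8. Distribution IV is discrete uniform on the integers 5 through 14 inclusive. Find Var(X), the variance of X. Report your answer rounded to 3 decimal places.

8.336

Per component, I: μ=2.56, E[X²]=7.4752; II: μ=0.818182, E[X²]=2.15702; III: μ=1.8, E[X²]=5.04; IV: μ=9.5, E[X²]=98.5.
E[X] = 0.35·2.56 + 0.25·0.818182 + 0.29·1.8 + 0.11·9.5 = 2.66755.
E[X²] = 0.35·7.4752 + 0.25·2.15702 + 0.29·5.04 + 0.11·98.5 = 15.4522.
Var(X) = E[X²] − (E[X])² = 15.4522 − 7.1158 = 8.33638.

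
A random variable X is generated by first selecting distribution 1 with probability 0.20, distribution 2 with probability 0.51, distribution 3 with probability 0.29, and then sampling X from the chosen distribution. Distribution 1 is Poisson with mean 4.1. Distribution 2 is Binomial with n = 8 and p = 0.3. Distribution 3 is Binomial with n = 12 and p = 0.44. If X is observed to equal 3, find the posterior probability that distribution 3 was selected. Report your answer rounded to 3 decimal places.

0.149

Likelihoods P(X=3 | ·): 1: 0.190368; 2: 0.254122; 3: 0.101502.
Posterior ∝ prior × likelihood. Numerator for 3: 0.29·0.101502 = 0.0294355.
Normalizing constant: 0.2·0.190368 + 0.51·0.254122 + 0.29·0.101502 = 0.197111.
P(3 | observation) = 0.0294355 / 0.197111 = 0.149334.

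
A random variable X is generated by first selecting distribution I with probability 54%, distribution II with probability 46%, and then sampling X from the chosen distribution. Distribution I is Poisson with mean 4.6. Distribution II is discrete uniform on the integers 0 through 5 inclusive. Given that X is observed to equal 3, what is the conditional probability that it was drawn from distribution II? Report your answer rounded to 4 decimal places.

Likelihoods P(X=3 | ·): I: 0.163068; II: 0.166667.
Posterior ∝ prior × likelihood. Numerator for II: 0.46·0.166667 = 0.0766667.
Normalizing constant: 0.54·0.163068 + 0.46·0.166667 = 0.164723.
P(II | observation) = 0.0766667 / 0.164723 = 0.465427.

0.4654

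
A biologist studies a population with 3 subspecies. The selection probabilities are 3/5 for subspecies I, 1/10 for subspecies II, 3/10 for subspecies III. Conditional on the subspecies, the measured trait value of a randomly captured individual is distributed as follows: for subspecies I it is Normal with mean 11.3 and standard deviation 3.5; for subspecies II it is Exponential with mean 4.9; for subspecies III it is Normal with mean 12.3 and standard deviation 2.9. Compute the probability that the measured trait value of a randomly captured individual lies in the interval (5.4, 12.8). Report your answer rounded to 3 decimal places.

0.566

Conditional on each subspecies, P(5.4 < X < 12.8): I: 0.619957; II: 0.258823; III: 0.559771.
By total probability, P(5.4 < X < 12.8) = 0.6·0.619957 + 0.1·0.258823 + 0.3·0.559771 = 0.565788.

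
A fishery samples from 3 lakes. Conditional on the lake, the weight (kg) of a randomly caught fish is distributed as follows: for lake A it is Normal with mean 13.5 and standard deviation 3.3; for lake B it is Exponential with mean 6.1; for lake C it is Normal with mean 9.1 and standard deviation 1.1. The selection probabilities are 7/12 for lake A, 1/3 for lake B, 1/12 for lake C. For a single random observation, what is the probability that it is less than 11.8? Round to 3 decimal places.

Conditional on each lake, P(X < 11.8): A: 0.303224; B: 0.855493; C: 0.992947.
By total probability, P(X < 11.8) = 0.583333·0.303224 + 0.333333·0.855493 + 0.0833333·0.992947 = 0.54479.

0.545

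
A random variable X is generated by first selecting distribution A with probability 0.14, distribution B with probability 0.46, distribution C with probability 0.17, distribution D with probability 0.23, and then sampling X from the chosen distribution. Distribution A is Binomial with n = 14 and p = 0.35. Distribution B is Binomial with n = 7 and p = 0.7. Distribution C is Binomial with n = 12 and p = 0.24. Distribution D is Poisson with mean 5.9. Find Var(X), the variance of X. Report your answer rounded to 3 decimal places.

3.762

Per component, A: μ=4.9, E[X²]=27.195; B: μ=4.9, E[X²]=25.48; C: μ=2.88, E[X²]=10.4832; D: μ=5.9, E[X²]=40.71.
E[X] = 0.14·4.9 + 0.46·4.9 + 0.17·2.88 + 0.23·5.9 = 4.7866.
E[X²] = 0.14·27.195 + 0.46·25.48 + 0.17·10.4832 + 0.23·40.71 = 26.6735.
Var(X) = E[X²] − (E[X])² = 26.6735 − 22.9115 = 3.762.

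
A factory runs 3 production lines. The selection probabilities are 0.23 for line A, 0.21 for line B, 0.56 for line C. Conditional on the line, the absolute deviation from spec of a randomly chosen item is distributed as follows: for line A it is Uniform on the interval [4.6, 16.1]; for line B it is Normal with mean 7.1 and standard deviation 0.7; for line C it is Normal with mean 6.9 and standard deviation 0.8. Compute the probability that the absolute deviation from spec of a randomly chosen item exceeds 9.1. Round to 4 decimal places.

Conditional on each line, P(X > 9.1): A: 0.608696; B: 0.00213737; C: 0.00297976.
By total probability, P(X > 9.1) = 0.23·0.608696 + 0.21·0.00213737 + 0.56·0.00297976 = 0.142118.

0.1421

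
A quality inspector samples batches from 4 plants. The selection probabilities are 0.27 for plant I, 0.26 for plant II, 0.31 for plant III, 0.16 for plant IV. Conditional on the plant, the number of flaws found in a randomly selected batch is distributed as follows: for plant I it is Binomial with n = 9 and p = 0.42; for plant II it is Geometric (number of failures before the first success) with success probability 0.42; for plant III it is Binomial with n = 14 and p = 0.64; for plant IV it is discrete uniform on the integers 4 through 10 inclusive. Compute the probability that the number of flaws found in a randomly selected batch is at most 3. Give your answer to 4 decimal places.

Conditional on each plant, P(X ≤ 3): I: 0.432968; II: 0.886835; III: 0.00144845; IV: 0.
By total probability, P(X ≤ 3) = 0.27·0.432968 + 0.26·0.886835 + 0.31·0.00144845 + 0.16·0 = 0.347927.

0.3479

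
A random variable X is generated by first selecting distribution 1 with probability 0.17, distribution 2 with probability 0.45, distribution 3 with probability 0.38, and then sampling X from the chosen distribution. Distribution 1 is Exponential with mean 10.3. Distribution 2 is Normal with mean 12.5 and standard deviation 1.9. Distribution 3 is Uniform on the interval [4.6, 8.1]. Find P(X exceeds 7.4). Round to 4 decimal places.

Conditional on each component, P(X > 7.4): 1: 0.487509; 2: 0.996365; 3: 0.2.
By total probability, P(X > 7.4) = 0.17·0.487509 + 0.45·0.996365 + 0.38·0.2 = 0.607241.

0.6072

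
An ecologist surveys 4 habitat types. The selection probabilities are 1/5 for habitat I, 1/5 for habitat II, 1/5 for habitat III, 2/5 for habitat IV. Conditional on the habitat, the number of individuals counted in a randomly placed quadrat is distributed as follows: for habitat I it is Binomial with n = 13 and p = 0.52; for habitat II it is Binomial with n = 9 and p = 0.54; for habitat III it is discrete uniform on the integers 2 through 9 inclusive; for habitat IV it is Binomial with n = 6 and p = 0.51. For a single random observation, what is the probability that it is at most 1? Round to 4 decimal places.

Conditional on each habitat, P(X ≤ 1): I: 0.00108301; II: 0.0106653; III: 0; IV: 0.100279.
By total probability, P(X ≤ 1) = 0.2·0.00108301 + 0.2·0.0106653 + 0.2·0 + 0.4·0.100279 = 0.0424612.

0.0425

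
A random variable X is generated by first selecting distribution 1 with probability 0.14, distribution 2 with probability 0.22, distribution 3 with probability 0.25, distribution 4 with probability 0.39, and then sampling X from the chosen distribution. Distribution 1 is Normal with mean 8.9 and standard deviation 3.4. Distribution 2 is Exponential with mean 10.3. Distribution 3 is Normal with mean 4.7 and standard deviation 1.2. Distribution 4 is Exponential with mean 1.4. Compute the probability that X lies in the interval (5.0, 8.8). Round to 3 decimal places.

0.203

Conditional on each component, P(5.0 < X < 8.8): 1: 0.362589; 2: 0.189877; 3: 0.400977; 4: 0.0262529.
By total probability, P(5.0 < X < 8.8) = 0.14·0.362589 + 0.22·0.189877 + 0.25·0.400977 + 0.39·0.0262529 = 0.203018.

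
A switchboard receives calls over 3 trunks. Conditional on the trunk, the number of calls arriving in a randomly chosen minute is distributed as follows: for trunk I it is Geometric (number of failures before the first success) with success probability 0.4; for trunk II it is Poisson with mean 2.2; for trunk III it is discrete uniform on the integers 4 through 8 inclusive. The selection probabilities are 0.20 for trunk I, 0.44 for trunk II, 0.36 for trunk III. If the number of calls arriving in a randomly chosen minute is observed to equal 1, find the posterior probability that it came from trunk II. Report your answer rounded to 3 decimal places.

0.691

Likelihoods P(X=1 | ·): I: 0.24; II: 0.243767; III: 0.
Posterior ∝ prior × likelihood. Numerator for II: 0.44·0.243767 = 0.107257.
Normalizing constant: 0.2·0.24 + 0.44·0.243767 + 0.36·0 = 0.155257.
P(II | observation) = 0.107257 / 0.155257 = 0.690836.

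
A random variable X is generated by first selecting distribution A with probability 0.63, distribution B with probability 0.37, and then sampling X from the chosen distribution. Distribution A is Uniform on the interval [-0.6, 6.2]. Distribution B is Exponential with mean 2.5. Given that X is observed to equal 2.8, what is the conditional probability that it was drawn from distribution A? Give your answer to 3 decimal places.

0.657

Likelihoods f(2.8 | ·): A: 0.147059; B: 0.130512.
Posterior ∝ prior × likelihood. Numerator for A: 0.63·0.147059 = 0.0926471.
Normalizing constant: 0.63·0.147059 + 0.37·0.130512 = 0.140936.
P(A | observation) = 0.0926471 / 0.140936 = 0.657368.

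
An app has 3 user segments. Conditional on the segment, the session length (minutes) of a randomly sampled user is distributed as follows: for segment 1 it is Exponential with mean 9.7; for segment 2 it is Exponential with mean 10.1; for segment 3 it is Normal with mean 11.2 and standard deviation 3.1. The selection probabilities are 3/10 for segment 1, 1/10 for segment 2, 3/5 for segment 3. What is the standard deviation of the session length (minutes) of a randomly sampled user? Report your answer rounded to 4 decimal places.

Per component, 1: μ=9.7, E[X²]=188.18; 2: μ=10.1, E[X²]=204.02; 3: μ=11.2, E[X²]=135.05.
E[X] = 0.3·9.7 + 0.1·10.1 + 0.6·11.2 = 10.64.
E[X²] = 0.3·188.18 + 0.1·204.02 + 0.6·135.05 = 157.886.
Var(X) = E[X²] − (E[X])² = 157.886 − 113.21 = 44.6764.
SD(X) = √44.6764 = 6.68404.

6.6840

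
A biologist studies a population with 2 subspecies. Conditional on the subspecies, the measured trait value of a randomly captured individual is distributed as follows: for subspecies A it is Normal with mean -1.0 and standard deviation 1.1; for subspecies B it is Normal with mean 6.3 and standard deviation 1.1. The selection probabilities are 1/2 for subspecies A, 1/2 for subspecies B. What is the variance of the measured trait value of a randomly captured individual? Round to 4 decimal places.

Per component, A: μ=-1, E[X²]=2.21; B: μ=6.3, E[X²]=40.9.
E[X] = 0.5·-1 + 0.5·6.3 = 2.65.
E[X²] = 0.5·2.21 + 0.5·40.9 = 21.555.
Var(X) = E[X²] − (E[X])² = 21.555 − 7.0225 = 14.5325.

14.5325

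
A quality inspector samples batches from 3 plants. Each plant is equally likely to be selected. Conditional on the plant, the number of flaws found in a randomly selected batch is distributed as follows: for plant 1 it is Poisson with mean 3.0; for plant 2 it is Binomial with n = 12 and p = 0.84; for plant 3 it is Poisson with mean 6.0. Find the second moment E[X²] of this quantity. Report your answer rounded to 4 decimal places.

For each component E[X²] = Var + (mean)², giving 1: 12; 2: 103.219; 3: 42.
Overall E[X²] = 0.333333·12 + 0.333333·103.219 + 0.333333·42 = 52.4064.

52.4064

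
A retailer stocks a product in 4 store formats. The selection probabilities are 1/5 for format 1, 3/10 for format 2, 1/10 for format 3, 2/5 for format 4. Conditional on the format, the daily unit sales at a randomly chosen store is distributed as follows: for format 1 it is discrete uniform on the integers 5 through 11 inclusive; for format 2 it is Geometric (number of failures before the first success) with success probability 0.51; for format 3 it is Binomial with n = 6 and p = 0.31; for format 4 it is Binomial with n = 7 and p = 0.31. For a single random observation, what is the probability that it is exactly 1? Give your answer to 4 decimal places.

Conditional on each format, P(X = 1): 1: 0; 2: 0.2499; 3: 0.29091; 4: 0.234182.
By total probability, P(X = 1) = 0.2·0 + 0.3·0.2499 + 0.1·0.29091 + 0.4·0.234182 = 0.197734.

0.1977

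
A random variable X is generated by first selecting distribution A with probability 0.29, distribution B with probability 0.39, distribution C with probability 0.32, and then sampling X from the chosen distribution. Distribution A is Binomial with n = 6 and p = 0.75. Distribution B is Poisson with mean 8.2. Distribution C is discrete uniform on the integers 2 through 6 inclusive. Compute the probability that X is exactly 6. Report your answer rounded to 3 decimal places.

Conditional on each component, P(X = 6): A: 0.177979; B: 0.115967; C: 0.2.
By total probability, P(X = 6) = 0.29·0.177979 + 0.39·0.115967 + 0.32·0.2 = 0.160841.

0.161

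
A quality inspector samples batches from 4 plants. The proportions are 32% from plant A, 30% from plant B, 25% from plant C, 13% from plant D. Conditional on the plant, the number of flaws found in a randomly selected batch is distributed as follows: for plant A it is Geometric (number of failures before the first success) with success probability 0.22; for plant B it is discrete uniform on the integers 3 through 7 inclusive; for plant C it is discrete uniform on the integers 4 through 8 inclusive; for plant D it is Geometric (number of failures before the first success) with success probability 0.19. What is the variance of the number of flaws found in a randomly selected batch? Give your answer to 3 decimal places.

10.075

Per component, A: μ=3.54545, E[X²]=28.686; B: μ=5, E[X²]=27; C: μ=6, E[X²]=38; D: μ=4.26316, E[X²]=40.6122.
E[X] = 0.32·3.54545 + 0.3·5 + 0.25·6 + 0.13·4.26316 = 4.68876.
E[X²] = 0.32·28.686 + 0.3·27 + 0.25·38 + 0.13·40.6122 = 32.0591.
Var(X) = E[X²] − (E[X])² = 32.0591 − 21.9844 = 10.0747.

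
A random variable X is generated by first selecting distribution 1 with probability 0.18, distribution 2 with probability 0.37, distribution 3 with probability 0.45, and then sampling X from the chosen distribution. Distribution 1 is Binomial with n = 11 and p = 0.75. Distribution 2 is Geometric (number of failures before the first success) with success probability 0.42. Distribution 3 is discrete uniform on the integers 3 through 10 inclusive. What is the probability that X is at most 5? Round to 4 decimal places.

0.5308

Conditional on each component, P(X ≤ 5): 1: 0.0343275; 2: 0.961931; 3: 0.375.
By total probability, P(X ≤ 5) = 0.18·0.0343275 + 0.37·0.961931 + 0.45·0.375 = 0.530844.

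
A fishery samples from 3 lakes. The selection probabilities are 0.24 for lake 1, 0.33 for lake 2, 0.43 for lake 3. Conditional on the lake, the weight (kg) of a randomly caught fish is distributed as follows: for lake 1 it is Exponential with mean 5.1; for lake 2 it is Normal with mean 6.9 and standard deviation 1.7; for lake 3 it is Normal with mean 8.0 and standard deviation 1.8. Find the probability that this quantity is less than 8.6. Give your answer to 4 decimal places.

0.7443

Conditional on each lake, P(X < 8.6): 1: 0.814792; 2: 0.841345; 3: 0.630559.
By total probability, P(X < 8.6) = 0.24·0.814792 + 0.33·0.841345 + 0.43·0.630559 = 0.744334.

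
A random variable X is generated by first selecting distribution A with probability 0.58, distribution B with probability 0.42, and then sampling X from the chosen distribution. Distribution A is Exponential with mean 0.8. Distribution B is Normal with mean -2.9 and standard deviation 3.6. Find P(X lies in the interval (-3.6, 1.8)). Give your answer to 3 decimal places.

0.721

Conditional on each component, P(-3.6 < X < 1.8): A: 0.894601; B: 0.481234.
By total probability, P(-3.6 < X < 1.8) = 0.58·0.894601 + 0.42·0.481234 = 0.720987.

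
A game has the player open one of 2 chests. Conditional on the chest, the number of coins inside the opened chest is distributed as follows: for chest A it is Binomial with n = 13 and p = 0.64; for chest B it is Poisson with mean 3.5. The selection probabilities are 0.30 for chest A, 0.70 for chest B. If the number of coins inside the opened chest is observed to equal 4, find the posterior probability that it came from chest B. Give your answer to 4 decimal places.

0.9731

Likelihoods P(X=4 | ·): A: 0.0121828; B: 0.188812.
Posterior ∝ prior × likelihood. Numerator for B: 0.7·0.188812 = 0.132169.
Normalizing constant: 0.3·0.0121828 + 0.7·0.188812 = 0.135823.
P(B | observation) = 0.132169 / 0.135823 = 0.973091.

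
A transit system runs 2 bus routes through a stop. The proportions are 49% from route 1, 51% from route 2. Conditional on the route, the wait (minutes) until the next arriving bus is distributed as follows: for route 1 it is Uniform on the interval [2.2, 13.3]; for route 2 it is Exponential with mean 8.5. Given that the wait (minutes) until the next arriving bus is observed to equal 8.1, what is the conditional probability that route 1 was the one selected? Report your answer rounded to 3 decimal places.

0.656

Likelihoods f(8.1 | ·): 1: 0.0900901; 2: 0.0453653.
Posterior ∝ prior × likelihood. Numerator for 1: 0.49·0.0900901 = 0.0441441.
Normalizing constant: 0.49·0.0900901 + 0.51·0.0453653 = 0.0672805.
P(1 | observation) = 0.0441441 / 0.0672805 = 0.656121.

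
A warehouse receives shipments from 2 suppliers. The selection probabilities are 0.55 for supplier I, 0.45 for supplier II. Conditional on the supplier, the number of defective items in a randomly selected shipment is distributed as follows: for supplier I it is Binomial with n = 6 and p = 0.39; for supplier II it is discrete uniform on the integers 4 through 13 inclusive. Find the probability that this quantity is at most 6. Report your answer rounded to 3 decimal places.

Conditional on each supplier, P(X ≤ 6): I: 1; II: 0.3.
By total probability, P(X ≤ 6) = 0.55·1 + 0.45·0.3 = 0.685.

0.685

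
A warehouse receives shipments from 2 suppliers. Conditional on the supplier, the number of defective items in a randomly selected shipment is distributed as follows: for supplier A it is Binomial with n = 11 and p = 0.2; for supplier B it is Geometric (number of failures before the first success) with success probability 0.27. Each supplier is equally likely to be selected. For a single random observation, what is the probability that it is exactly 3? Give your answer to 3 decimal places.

0.163

Conditional on each supplier, P(X = 3): A: 0.221459; B: 0.105035.
By total probability, P(X = 3) = 0.5·0.221459 + 0.5·0.105035 = 0.163247.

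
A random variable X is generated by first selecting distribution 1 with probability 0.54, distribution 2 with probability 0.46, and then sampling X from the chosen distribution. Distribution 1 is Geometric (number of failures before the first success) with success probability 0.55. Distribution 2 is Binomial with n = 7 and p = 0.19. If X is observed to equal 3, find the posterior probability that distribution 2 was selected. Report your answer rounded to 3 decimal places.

Likelihoods P(X=3 | ·): 1: 0.0501187; 2: 0.10334.
Posterior ∝ prior × likelihood. Numerator for 2: 0.46·0.10334 = 0.0475365.
Normalizing constant: 0.54·0.0501187 + 0.46·0.10334 = 0.0746006.
P(2 | observation) = 0.0475365 / 0.0746006 = 0.637213.

0.637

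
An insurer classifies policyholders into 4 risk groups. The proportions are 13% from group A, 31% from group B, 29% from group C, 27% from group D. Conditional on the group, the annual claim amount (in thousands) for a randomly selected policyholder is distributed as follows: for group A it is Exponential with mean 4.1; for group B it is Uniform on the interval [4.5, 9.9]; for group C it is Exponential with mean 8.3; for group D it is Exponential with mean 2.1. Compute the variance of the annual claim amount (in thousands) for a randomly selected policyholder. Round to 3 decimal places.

30.596

Per component, A: μ=4.1, E[X²]=33.62; B: μ=7.2, E[X²]=54.27; C: μ=8.3, E[X²]=137.78; D: μ=2.1, E[X²]=8.82.
E[X] = 0.13·4.1 + 0.31·7.2 + 0.29·8.3 + 0.27·2.1 = 5.739.
E[X²] = 0.13·33.62 + 0.31·54.27 + 0.29·137.78 + 0.27·8.82 = 63.5319.
Var(X) = E[X²] − (E[X])² = 63.5319 − 32.9361 = 30.5958.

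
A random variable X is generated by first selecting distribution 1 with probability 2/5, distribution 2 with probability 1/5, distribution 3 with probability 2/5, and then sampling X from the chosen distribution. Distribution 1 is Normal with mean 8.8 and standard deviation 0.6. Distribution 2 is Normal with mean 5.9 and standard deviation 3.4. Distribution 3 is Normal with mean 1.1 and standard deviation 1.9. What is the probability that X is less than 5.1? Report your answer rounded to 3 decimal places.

Conditional on each component, P(X < 5.1): 1: 3.48723e-10; 2: 0.40699; 3: 0.982366.
By total probability, P(X < 5.1) = 0.4·3.48723e-10 + 0.2·0.40699 + 0.4·0.982366 = 0.474344.

0.474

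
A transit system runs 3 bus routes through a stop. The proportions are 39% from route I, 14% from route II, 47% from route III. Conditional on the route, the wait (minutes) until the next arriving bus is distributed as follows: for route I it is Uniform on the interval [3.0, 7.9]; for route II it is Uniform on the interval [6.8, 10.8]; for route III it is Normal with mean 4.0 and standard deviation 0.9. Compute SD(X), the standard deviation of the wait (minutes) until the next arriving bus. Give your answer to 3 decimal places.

1.965

Per component, I: μ=5.45, E[X²]=31.7033; II: μ=8.8, E[X²]=78.7733; III: μ=4, E[X²]=16.81.
E[X] = 0.39·5.45 + 0.14·8.8 + 0.47·4 = 5.2375.
E[X²] = 0.39·31.7033 + 0.14·78.7733 + 0.47·16.81 = 31.2933.
Var(X) = E[X²] − (E[X])² = 31.2933 − 27.4314 = 3.86186.
SD(X) = √3.86186 = 1.96516.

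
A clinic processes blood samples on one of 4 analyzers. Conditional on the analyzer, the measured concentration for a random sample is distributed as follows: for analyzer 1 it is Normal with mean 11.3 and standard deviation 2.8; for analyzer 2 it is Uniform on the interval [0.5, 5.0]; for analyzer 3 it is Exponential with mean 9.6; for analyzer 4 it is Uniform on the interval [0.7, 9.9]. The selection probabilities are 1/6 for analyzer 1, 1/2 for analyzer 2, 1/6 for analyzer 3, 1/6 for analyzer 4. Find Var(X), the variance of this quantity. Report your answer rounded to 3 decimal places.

30.824

Per component, 1: μ=11.3, E[X²]=135.53; 2: μ=2.75, E[X²]=9.25; 3: μ=9.6, E[X²]=184.32; 4: μ=5.3, E[X²]=35.1433.
E[X] = 0.166667·11.3 + 0.5·2.75 + 0.166667·9.6 + 0.166667·5.3 = 5.74167.
E[X²] = 0.166667·135.53 + 0.5·9.25 + 0.166667·184.32 + 0.166667·35.1433 = 63.7906.
Var(X) = E[X²] − (E[X])² = 63.7906 − 32.9667 = 30.8238.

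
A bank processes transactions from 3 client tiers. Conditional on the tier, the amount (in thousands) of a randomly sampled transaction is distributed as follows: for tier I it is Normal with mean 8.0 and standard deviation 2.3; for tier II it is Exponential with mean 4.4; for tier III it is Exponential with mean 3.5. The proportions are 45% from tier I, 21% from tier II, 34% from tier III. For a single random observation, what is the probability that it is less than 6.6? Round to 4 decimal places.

0.5737

Conditional on each tier, P(X < 6.6): I: 0.271363; II: 0.77687; III: 0.848279.
By total probability, P(X < 6.6) = 0.45·0.271363 + 0.21·0.77687 + 0.34·0.848279 = 0.573671.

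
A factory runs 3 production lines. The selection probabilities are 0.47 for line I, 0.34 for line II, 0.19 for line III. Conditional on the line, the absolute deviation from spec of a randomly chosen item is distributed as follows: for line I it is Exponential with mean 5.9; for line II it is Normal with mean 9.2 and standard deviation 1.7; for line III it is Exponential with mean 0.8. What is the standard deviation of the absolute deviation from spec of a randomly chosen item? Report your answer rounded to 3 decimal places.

Per component, I: μ=5.9, E[X²]=69.62; II: μ=9.2, E[X²]=87.53; III: μ=0.8, E[X²]=1.28.
E[X] = 0.47·5.9 + 0.34·9.2 + 0.19·0.8 = 6.053.
E[X²] = 0.47·69.62 + 0.34·87.53 + 0.19·1.28 = 62.7248.
Var(X) = E[X²] − (E[X])² = 62.7248 − 36.6388 = 26.086.
SD(X) = √26.086 = 5.10744.

5.107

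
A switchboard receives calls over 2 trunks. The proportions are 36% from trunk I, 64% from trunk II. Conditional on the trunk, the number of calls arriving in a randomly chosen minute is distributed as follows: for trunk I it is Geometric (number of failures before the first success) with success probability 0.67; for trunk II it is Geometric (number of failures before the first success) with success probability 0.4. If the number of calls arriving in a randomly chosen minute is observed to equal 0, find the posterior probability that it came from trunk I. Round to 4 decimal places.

Likelihoods P(X=0 | ·): I: 0.67; II: 0.4.
Posterior ∝ prior × likelihood. Numerator for I: 0.36·0.67 = 0.2412.
Normalizing constant: 0.36·0.67 + 0.64·0.4 = 0.4972.
P(I | observation) = 0.2412 / 0.4972 = 0.485117.

0.4851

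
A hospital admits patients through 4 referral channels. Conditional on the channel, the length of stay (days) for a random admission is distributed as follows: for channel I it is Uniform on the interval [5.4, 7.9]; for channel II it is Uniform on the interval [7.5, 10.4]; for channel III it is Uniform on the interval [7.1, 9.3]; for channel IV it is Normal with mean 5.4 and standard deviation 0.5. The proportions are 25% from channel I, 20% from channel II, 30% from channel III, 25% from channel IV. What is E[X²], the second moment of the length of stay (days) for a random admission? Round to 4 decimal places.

For each component E[X²] = Var + (mean)², giving I: 44.7433; II: 80.8033; III: 67.6433; IV: 29.41.
Overall E[X²] = 0.25·44.7433 + 0.2·80.8033 + 0.3·67.6433 + 0.25·29.41 = 54.992.

54.9920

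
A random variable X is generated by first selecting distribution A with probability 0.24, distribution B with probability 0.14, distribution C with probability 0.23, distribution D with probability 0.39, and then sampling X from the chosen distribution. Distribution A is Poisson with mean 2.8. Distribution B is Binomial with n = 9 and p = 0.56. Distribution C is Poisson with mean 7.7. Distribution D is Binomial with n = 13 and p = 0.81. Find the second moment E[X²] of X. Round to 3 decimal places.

65.852

For each component E[X²] = Var + (mean)², giving A: 10.64; B: 27.6192; C: 66.99; D: 112.882.
Overall E[X²] = 0.24·10.64 + 0.14·27.6192 + 0.23·66.99 + 0.39·112.882 = 65.8518.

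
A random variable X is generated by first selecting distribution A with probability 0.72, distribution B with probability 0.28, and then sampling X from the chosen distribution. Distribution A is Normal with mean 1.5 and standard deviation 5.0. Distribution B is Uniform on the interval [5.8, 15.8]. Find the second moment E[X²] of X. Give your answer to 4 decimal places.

For each component E[X²] = Var + (mean)², giving A: 27.25; B: 124.973.
Overall E[X²] = 0.72·27.25 + 0.28·124.973 = 54.6125.

54.6125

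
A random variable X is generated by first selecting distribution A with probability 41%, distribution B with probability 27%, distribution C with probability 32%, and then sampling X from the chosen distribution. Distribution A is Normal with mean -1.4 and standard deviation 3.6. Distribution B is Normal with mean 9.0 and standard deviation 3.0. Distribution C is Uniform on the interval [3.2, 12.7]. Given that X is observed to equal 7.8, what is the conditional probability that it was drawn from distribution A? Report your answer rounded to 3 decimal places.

Likelihoods f(7.8 | ·): A: 0.00423105; B: 0.122757; C: 0.105263.
Posterior ∝ prior × likelihood. Numerator for A: 0.41·0.00423105 = 0.00173473.
Normalizing constant: 0.41·0.00423105 + 0.27·0.122757 + 0.32·0.105263 = 0.0685633.
P(A | observation) = 0.00173473 / 0.0685633 = 0.0253012.

0.025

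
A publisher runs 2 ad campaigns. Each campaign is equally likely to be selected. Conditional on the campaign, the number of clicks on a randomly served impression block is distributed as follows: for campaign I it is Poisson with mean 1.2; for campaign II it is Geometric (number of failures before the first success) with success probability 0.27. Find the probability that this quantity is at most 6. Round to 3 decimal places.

0.945

Conditional on each campaign, P(X ≤ 6): I: 0.999749; II: 0.889526.
By total probability, P(X ≤ 6) = 0.5·0.999749 + 0.5·0.889526 = 0.944637.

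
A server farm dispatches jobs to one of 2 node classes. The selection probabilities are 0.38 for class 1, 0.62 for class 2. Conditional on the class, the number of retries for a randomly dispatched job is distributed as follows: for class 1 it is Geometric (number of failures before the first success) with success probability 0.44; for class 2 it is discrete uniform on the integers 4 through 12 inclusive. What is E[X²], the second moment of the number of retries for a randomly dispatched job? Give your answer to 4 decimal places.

45.5280

For each component E[X²] = Var + (mean)², giving 1: 4.5124; 2: 70.6667.
Overall E[X²] = 0.38·4.5124 + 0.62·70.6667 = 45.528.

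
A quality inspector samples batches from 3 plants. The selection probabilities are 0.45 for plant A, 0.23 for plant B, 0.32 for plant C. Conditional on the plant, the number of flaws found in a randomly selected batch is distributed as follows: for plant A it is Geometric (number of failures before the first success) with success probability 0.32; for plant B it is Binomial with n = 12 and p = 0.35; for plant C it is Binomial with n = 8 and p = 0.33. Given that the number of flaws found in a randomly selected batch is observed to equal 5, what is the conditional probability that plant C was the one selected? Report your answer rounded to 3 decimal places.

0.237

Likelihoods P(X=5 | ·): A: 0.0465259; B: 0.20392; C: 0.0659147.
Posterior ∝ prior × likelihood. Numerator for C: 0.32·0.0659147 = 0.0210927.
Normalizing constant: 0.45·0.0465259 + 0.23·0.20392 + 0.32·0.0659147 = 0.0889308.
P(C | observation) = 0.0210927 / 0.0889308 = 0.237181.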